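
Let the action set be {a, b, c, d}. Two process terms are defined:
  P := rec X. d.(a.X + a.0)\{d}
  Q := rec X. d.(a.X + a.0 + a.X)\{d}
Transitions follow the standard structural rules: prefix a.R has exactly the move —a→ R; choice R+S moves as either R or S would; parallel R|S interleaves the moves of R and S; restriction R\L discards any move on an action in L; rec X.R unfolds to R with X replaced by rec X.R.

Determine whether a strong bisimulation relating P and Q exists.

P's transition system — 4 states:
  u0 = rec X. d.(a.X + a.0)\{d} has moves -d-> u1
  u1 = (a.(rec X. d.(a.X + a.0)\{d}) + a.0)\{d} has moves -a-> u2, -a-> u3
  u2 = (rec X. d.(a.X + a.0)\{d})\{d} has moves deadlocked
  u3 = 0\{d} has moves deadlocked
Q's transition system — 4 states:
  v0 = rec X. d.(a.X + a.0 + a.X)\{d} has moves -d-> v1
  v1 = (a.(rec X. d.(a.X + a.0 + a.X)\{d}) + a.0 + a.(rec X. d.(a.X + a.0 + a.X)\{d}))\{d} has moves -a-> v2, -a-> v3
  v2 = (rec X. d.(a.X + a.0 + a.X)\{d})\{d} has moves deadlocked
  v3 = 0\{d} has moves deadlocked
Partition-refinement fixed point:
  B0 = {u0, v0}
  B1 = {u1, v1}
  B2 = {u2, u3, v2, v3}
u0 ∈ B0, v0 ∈ B0 → same block

bisimilar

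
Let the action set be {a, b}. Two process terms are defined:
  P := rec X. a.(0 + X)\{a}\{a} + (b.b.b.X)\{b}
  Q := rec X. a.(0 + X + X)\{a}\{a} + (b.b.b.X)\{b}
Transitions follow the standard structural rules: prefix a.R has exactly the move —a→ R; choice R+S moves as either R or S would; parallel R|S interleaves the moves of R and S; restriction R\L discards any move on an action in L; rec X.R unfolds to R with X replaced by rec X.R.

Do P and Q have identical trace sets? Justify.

P's transition system — 2 states:
  m0 = rec X. a.(0 + X)\{a}\{a} + (b.b.b.X)\{b} → —a→ m1
  m1 = (0 + (rec X. a.(0 + X)\{a}\{a} + (b.b.b.X)\{b}))\{a}\{a} → (no moves)
Q's transition system — 2 states:
  n0 = rec X. a.(0 + X + X)\{a}\{a} + (b.b.b.X)\{b} → —a→ n1
  n1 = (0 + (rec X. a.(0 + X + X)\{a}\{a} + (b.b.b.X)\{b}) + (rec X. a.(0 + X + X)\{a}\{a} + (b.b.b.X)\{b}))\{a}\{a} → (no moves)
Partition-refinement fixed point:
  B0 = {m0, n0}
  B1 = {m1, n1}
m0 ∈ B0, n0 ∈ B0 → same block
Bisimilar ⇒ trace-equivalent.

trace-equivalent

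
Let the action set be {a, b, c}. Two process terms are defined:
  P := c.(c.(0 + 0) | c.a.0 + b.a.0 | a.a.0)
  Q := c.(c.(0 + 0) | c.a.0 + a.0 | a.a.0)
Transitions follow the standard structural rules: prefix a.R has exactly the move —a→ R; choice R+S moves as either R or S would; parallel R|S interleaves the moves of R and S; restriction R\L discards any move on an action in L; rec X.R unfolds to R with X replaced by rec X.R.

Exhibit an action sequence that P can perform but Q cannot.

LTS(P): 15 reachable states
  m0 = c.(c.(0 + 0) | c.a.0 + b.a.0 | a.a.0) has moves ··c··> m1
  m1 = c.(0 + 0) | c.a.0 + b.a.0 | a.a.0 has moves ··a··> m2, ··b··> m3, ··c··> m4, ··c··> m5
  m2 = b.a.0 | a.0 has moves ··a··> m6, ··b··> m7
  m3 = a.0 | a.a.0 has moves ··a··> m7, ··a··> m8
  m4 = (0 + 0) | c.a.0 has moves ··c··> m9
  m5 = c.(0 + 0) | a.0 has moves ··a··> m10, ··c··> m9
  m6 = b.a.0 | 0 has moves ··b··> m11
  m7 = a.0 | a.0 has moves ··a··> m11, ··a··> m12
  m8 = 0 | a.a.0 has moves ··a··> m12
  m9 = (0 + 0) | a.0 has moves ··a··> m13
  m10 = c.(0 + 0) | 0 has moves ··c··> m13
  m11 = a.0 | 0 has moves ··a··> m14
  m12 = 0 | a.0 has moves ··a··> m14
  m13 = (0 + 0) | 0 has moves deadlocked
  m14 = 0 | 0 has moves deadlocked
LTS(Q): 12 reachable states
  n0 = c.(c.(0 + 0) | c.a.0 + a.0 | a.a.0) has moves ··c··> n1
  n1 = c.(0 + 0) | c.a.0 + a.0 | a.a.0 has moves ··a··> n2, ··a··> n3, ··c··> n4, ··c··> n5
  n2 = 0 | a.a.0 has moves ··a··> n6
  n3 = a.0 | a.0 has moves ··a··> n6, ··a··> n7
  n4 = (0 + 0) | c.a.0 has moves ··c··> n8
  n5 = c.(0 + 0) | a.0 has moves ··a··> n9, ··c··> n8
  n6 = 0 | a.0 has moves ··a··> n10
  n7 = a.0 | 0 has moves ··a··> n10
  n8 = (0 + 0) | a.0 has moves ··a··> n11
  n9 = c.(0 + 0) | 0 has moves ··c··> n11
  n10 = 0 | 0 has moves deadlocked
  n11 = (0 + 0) | 0 has moves deadlocked
Executing cb from P (initial set {m0}):
  [1] c ⇒ {m1}
  [2] b ⇒ {m3}
  — P admits the full trace.
Executing cb from Q (initial set {n0}):
  [1] c ⇒ {n1}
  [2] b ⇒ no successor for Q

cb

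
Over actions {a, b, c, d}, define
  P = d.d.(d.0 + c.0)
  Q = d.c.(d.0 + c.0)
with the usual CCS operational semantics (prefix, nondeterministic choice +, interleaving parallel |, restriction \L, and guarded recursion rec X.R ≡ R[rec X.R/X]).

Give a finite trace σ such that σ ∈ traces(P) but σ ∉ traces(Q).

P's transition system — 4 states:
  u0 = d.d.(d.0 + c.0) → --d--▸ u1
  u1 = d.(d.0 + c.0) → --d--▸ u2
  u2 = d.0 + c.0 → --c--▸ u3, --d--▸ u3
  u3 = 0 → ∅
Q's transition system — 4 states:
  v0 = d.c.(d.0 + c.0) → --d--▸ v1
  v1 = c.(d.0 + c.0) → --c--▸ v2
  v2 = d.0 + c.0 → --c--▸ v3, --d--▸ v3
  v3 = 0 → ∅
Run σ = ⟨dd⟩ on P: start {u0}
  after d @ step 1: {u1}
  after d @ step 2: {u2}
  ✓ P
Run σ = ⟨dd⟩ on Q: start {v0}
  after d @ step 1: {v1}
  after d @ step 2: ∅ (Q stuck)

dd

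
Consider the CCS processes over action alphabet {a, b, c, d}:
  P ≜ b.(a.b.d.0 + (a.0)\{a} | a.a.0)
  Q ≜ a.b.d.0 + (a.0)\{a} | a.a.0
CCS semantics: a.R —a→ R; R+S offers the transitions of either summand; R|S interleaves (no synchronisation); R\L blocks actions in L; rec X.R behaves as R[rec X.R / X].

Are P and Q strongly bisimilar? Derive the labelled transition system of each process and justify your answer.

LTS(P): 7 reachable states
  s0 = b.(a.b.d.0 + (a.0)\{a} | a.a.0) | --b--▸ s1
  s1 = a.b.d.0 + (a.0)\{a} | a.a.0 | --a--▸ s2, --a--▸ s3
  s2 = (a.0)\{a} | a.0 | --a--▸ s4
  s3 = b.d.0 | --b--▸ s5
  s4 = (a.0)\{a} | 0 | deadlocked
  s5 = d.0 | --d--▸ s6
  s6 = 0 | deadlocked
LTS(Q): 6 reachable states
  t0 = a.b.d.0 + (a.0)\{a} | a.a.0 | --a--▸ t1, --a--▸ t2
  t1 = (a.0)\{a} | a.0 | --a--▸ t3
  t2 = b.d.0 | --b--▸ t4
  t3 = (a.0)\{a} | 0 | deadlocked
  t4 = d.0 | --d--▸ t5
  t5 = 0 | deadlocked
Coarsest stable partition (strong bisimilarity classes):
  B0 = {s0}
  B1 = {s1, t0}
  B2 = {s3, t2}
  B3 = {s5, t4}
  B4 = {s4, s6, t3, t5}
  B5 = {s2, t1}
s0 ∈ B0, t0 ∈ B1 → different blocks

not bisimilar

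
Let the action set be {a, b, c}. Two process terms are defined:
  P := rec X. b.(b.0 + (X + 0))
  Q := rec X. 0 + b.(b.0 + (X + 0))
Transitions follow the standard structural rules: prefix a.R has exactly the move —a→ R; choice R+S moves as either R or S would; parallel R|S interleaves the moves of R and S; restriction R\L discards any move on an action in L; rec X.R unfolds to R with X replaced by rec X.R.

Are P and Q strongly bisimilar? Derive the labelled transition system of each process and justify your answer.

bisimilar

LTS(P): 3 reachable states
  m0 = rec X. b.(b.0 + (X + 0)) ⊢ ··b··> m1
  m1 = b.0 + ((rec X. b.(b.0 + (X + 0))) + 0) ⊢ ··b··> m1, ··b··> m2
  m2 = 0 ⊢ ·
LTS(Q): 3 reachable states
  n0 = rec X. 0 + b.(b.0 + (X + 0)) ⊢ ··b··> n1
  n1 = b.0 + ((rec X. 0 + b.(b.0 + (X + 0))) + 0) ⊢ ··b··> n1, ··b··> n2
  n2 = 0 ⊢ ·
Coarsest stable partition (strong bisimilarity classes):
  B0 = {m0, n0}
  B1 = {m1, n1}
  B2 = {m2, n2}
m0 ∈ B0, n0 ∈ B0 → same block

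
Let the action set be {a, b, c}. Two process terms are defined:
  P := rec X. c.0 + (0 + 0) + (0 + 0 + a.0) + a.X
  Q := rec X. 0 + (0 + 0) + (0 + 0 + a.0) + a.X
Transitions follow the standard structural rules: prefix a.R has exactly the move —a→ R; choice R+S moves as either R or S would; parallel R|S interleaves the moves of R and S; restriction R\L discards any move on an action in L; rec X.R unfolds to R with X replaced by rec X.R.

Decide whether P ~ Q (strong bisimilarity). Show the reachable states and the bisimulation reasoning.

LTS(P): 2 reachable states
  s0 = rec X. c.0 + (0 + 0) + (0 + 0 + a.0) + a.X ⊢ =a=> s0, =a=> s1, =c=> s1
  s1 = 0 ⊢ ∅
LTS(Q): 2 reachable states
  t0 = rec X. 0 + (0 + 0) + (0 + 0 + a.0) + a.X ⊢ =a=> t0, =a=> t1
  t1 = 0 ⊢ ∅
Bisimilarity quotient blocks:
  B0 = {s0}
  B1 = {s1, t1}
  B2 = {t0}
s0 ∈ B0, t0 ∈ B2 → different blocks

P ≁ Q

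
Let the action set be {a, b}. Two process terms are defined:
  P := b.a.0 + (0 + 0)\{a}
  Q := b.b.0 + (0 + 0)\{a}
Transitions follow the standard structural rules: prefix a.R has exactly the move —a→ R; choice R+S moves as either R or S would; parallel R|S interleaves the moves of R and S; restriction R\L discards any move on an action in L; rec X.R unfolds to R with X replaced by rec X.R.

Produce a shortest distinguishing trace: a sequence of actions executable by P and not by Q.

Reachable graph of P (3 states):
  p0 = b.a.0 + (0 + 0)\{a} :: ··b··> p1
  p1 = a.0 :: ··a··> p2
  p2 = 0 :: ·
Reachable graph of Q (3 states):
  q0 = b.b.0 + (0 + 0)\{a} :: ··b··> q1
  q1 = b.0 :: ··b··> q2
  q2 = 0 :: ·
Trace ⟨ba⟩ through P, begin at {p0}:
  after b @ step 1: {p1}
  after a @ step 2: {p2}
  ✓ P
Trace ⟨ba⟩ through Q, begin at {q0}:
  after b @ step 1: {q1}
  after a @ step 2: ∅  — Q cannot continue

ba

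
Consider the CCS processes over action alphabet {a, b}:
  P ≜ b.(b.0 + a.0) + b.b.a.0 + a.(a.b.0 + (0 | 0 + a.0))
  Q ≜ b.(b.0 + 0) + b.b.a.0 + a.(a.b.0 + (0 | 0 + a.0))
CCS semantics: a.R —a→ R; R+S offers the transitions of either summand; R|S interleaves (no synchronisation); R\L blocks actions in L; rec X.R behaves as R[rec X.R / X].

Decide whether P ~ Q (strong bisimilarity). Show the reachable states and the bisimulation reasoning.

P's transition system — 7 states:
  s0 = b.(b.0 + a.0) + b.b.a.0 + a.(a.b.0 + (0 | 0 + a.0)) :: —a→ s1, —b→ s2, —b→ s3
  s1 = a.b.0 + (0 | 0 + a.0) :: —a→ s4, —a→ s5
  s2 = b.0 + a.0 :: —a→ s4, —b→ s4
  s3 = b.a.0 :: —b→ s6
  s4 = 0 :: (no moves)
  s5 = b.0 :: —b→ s4
  s6 = a.0 :: —a→ s4
Q's transition system — 7 states:
  t0 = b.(b.0 + 0) + b.b.a.0 + a.(a.b.0 + (0 | 0 + a.0)) :: —a→ t1, —b→ t2, —b→ t3
  t1 = a.b.0 + (0 | 0 + a.0) :: —a→ t4, —a→ t5
  t2 = b.0 + 0 :: —b→ t4
  t3 = b.a.0 :: —b→ t6
  t4 = 0 :: (no moves)
  t5 = b.0 :: —b→ t4
  t6 = a.0 :: —a→ t4
Partition-refinement fixed point:
  B0 = {s0}
  B1 = {s1, t1}
  B2 = {s5, t2, t5}
  B3 = {s4, t4}
  B4 = {s3, t3}
  B5 = {s6, t6}
  B6 = {s2}
  B7 = {t0}
s0 ∈ B0, t0 ∈ B7 → different blocks

not bisimilar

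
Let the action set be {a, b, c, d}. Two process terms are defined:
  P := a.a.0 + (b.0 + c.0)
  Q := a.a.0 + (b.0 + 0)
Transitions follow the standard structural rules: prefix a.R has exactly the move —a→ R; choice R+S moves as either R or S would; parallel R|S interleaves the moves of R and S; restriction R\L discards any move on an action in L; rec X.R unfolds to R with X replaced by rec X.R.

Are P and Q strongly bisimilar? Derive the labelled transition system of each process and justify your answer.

P ≁ Q

Reachable graph of P (3 states):
  s0 = a.a.0 + (b.0 + c.0) → --a--▸ s1, --b--▸ s2, --c--▸ s2
  s1 = a.0 → --a--▸ s2
  s2 = 0 → stopped
Reachable graph of Q (3 states):
  t0 = a.a.0 + (b.0 + 0) → --a--▸ t1, --b--▸ t2
  t1 = a.0 → --a--▸ t2
  t2 = 0 → stopped
Bisimilarity quotient blocks:
  B0 = {s0}
  B1 = {s2, t2}
  B2 = {s1, t1}
  B3 = {t0}
s0 ∈ B0, t0 ∈ B3 → different blocks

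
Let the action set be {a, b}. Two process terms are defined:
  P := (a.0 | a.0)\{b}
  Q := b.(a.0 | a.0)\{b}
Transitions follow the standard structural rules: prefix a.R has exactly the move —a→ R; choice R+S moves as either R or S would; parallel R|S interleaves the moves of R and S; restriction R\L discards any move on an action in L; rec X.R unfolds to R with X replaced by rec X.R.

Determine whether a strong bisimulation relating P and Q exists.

Reachable graph of P (4 states):
  m0 = (a.0 | a.0)\{b} | --a--▸ m1, --a--▸ m2
  m1 = (0 | a.0)\{b} | --a--▸ m3
  m2 = (a.0 | 0)\{b} | --a--▸ m3
  m3 = (0 | 0)\{b} | ∅
Reachable graph of Q (5 states):
  n0 = b.(a.0 | a.0)\{b} | --b--▸ n1
  n1 = (a.0 | a.0)\{b} | --a--▸ n2, --a--▸ n3
  n2 = (0 | a.0)\{b} | --a--▸ n4
  n3 = (a.0 | 0)\{b} | --a--▸ n4
  n4 = (0 | 0)\{b} | ∅
Bisimilarity quotient blocks:
  B0 = {m0, n1}
  B1 = {m1, m2, n2, n3}
  B2 = {m3, n4}
  B3 = {n0}
m0 ∈ B0, n0 ∈ B3 → different blocks

P ≁ Q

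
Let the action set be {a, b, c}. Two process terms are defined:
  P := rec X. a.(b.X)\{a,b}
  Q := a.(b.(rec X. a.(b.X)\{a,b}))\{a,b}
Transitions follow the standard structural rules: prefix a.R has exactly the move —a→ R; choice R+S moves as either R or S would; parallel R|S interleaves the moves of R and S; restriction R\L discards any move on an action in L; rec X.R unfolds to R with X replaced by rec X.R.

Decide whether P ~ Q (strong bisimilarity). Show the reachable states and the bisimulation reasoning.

bisimilar

P's transition system — 2 states:
  m0 = rec X. a.(b.X)\{a,b} → --a--▸ m1
  m1 = (b.(rec X. a.(b.X)\{a,b}))\{a,b} → ·
Q's transition system — 2 states:
  n0 = a.(b.(rec X. a.(b.X)\{a,b}))\{a,b} → --a--▸ n1
  n1 = (b.(rec X. a.(b.X)\{a,b}))\{a,b} → ·
Bisimilarity quotient blocks:
  B0 = {m0, n0}
  B1 = {m1, n1}
m0 ∈ B0, n0 ∈ B0 → same block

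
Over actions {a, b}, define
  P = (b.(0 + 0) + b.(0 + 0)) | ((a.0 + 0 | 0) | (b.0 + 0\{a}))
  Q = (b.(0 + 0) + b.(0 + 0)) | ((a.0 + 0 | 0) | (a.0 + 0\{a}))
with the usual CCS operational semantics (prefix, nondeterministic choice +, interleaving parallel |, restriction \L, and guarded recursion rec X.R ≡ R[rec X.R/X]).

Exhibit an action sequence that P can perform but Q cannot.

bb

LTS(P): 8 reachable states
  m0 = (b.(0 + 0) + b.(0 + 0)) | ((a.0 + 0 | 0) | (b.0 + 0\{a})) :: =a=> m1, =b=> m2, =b=> m3
  m1 = (b.(0 + 0) + b.(0 + 0)) | (0 | (b.0 + 0\{a})) :: =b=> m4, =b=> m5
  m2 = (0 + 0) | ((a.0 + 0 | 0) | (b.0 + 0\{a})) :: =a=> m4, =b=> m6
  m3 = (b.(0 + 0) + b.(0 + 0)) | ((a.0 + 0 | 0) | 0) :: =a=> m5, =b=> m6
  m4 = (0 + 0) | (0 | (b.0 + 0\{a})) :: =b=> m7
  m5 = (b.(0 + 0) + b.(0 + 0)) | (0 | 0) :: =b=> m7
  m6 = (0 + 0) | ((a.0 + 0 | 0) | 0) :: =a=> m7
  m7 = (0 + 0) | (0 | 0) :: ∅
LTS(Q): 8 reachable states
  n0 = (b.(0 + 0) + b.(0 + 0)) | ((a.0 + 0 | 0) | (a.0 + 0\{a})) :: =a=> n1, =a=> n2, =b=> n3
  n1 = (b.(0 + 0) + b.(0 + 0)) | ((a.0 + 0 | 0) | 0) :: =a=> n4, =b=> n5
  n2 = (b.(0 + 0) + b.(0 + 0)) | (0 | (a.0 + 0\{a})) :: =a=> n4, =b=> n6
  n3 = (0 + 0) | ((a.0 + 0 | 0) | (a.0 + 0\{a})) :: =a=> n5, =a=> n6
  n4 = (b.(0 + 0) + b.(0 + 0)) | (0 | 0) :: =b=> n7
  n5 = (0 + 0) | ((a.0 + 0 | 0) | 0) :: =a=> n7
  n6 = (0 + 0) | (0 | (a.0 + 0\{a})) :: =a=> n7
  n7 = (0 + 0) | (0 | 0) :: ∅
Executing bb from P (initial set {m0}):
  after b @ step 1: {m2, m3}
  after b @ step 2: {m6}
  P completes σ.
Executing bb from Q (initial set {n0}):
  after b @ step 1: {n3}
  after b @ step 2: ∅  — Q cannot continue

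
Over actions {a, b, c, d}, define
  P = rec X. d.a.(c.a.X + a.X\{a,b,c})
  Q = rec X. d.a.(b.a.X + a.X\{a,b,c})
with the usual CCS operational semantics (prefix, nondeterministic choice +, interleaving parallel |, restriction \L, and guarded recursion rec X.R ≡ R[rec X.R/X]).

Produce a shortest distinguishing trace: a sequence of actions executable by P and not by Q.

P's transition system — 6 states:
  u0 = rec X. d.a.(c.a.X + a.X\{a,b,c}) → =d=> u1
  u1 = a.(c.a.(rec X. d.a.(c.a.X + a.X\{a,b,c})) + a.(rec X. d.a.(c.a.X + a.X\{a,b,c}))\{a,b,c}) → =a=> u2
  u2 = c.a.(rec X. d.a.(c.a.X + a.X\{a,b,c})) + a.(rec X. d.a.(c.a.X + a.X\{a,b,c}))\{a,b,c} → =a=> u3, =c=> u4
  u3 = (rec X. d.a.(c.a.X + a.X\{a,b,c}))\{a,b,c} → =d=> u5
  u4 = a.(rec X. d.a.(c.a.X + a.X\{a,b,c})) → =a=> u0
  u5 = (a.(c.a.(rec X. d.a.(c.a.X + a.X\{a,b,c})) + a.(rec X. d.a.(c.a.X + a.X\{a,b,c}))\{a,b,c}))\{a,b,c} → stopped
Q's transition system — 6 states:
  v0 = rec X. d.a.(b.a.X + a.X\{a,b,c}) → =d=> v1
  v1 = a.(b.a.(rec X. d.a.(b.a.X + a.X\{a,b,c})) + a.(rec X. d.a.(b.a.X + a.X\{a,b,c}))\{a,b,c}) → =a=> v2
  v2 = b.a.(rec X. d.a.(b.a.X + a.X\{a,b,c})) + a.(rec X. d.a.(b.a.X + a.X\{a,b,c}))\{a,b,c} → =a=> v3, =b=> v4
  v3 = (rec X. d.a.(b.a.X + a.X\{a,b,c}))\{a,b,c} → =d=> v5
  v4 = a.(rec X. d.a.(b.a.X + a.X\{a,b,c})) → =a=> v0
  v5 = (a.(b.a.(rec X. d.a.(b.a.X + a.X\{a,b,c})) + a.(rec X. d.a.(b.a.X + a.X\{a,b,c}))\{a,b,c}))\{a,b,c} → stopped
Executing dac from P (initial set {u0}):
  step 1 (d): {u1}
  step 2 (a): {u2}
  step 3 (c): {u4}
  — P admits the full trace.
Executing dac from Q (initial set {v0}):
  step 1 (d): {v1}
  step 2 (a): {v2}
  step 3 (c): ∅ (Q stuck)

dac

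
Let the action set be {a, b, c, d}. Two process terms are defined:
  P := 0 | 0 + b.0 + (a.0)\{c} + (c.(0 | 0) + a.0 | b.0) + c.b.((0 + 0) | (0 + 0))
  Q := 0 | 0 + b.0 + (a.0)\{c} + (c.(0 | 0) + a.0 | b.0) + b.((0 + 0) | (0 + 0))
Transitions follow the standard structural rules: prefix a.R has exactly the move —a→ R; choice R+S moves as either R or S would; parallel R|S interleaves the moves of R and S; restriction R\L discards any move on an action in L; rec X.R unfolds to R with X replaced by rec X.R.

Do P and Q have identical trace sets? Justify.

LTS(P): 8 reachable states
  s0 = 0 | 0 + b.0 + (a.0)\{c} + (c.(0 | 0) + a.0 | b.0) + c.b.((0 + 0) | (0 + 0)) → —a→ s1, —a→ s2, —b→ s3, —b→ s4, —c→ s5, —c→ s6
  s1 = 0 | b.0 → —b→ s5
  s2 = 0\{c} → (no moves)
  s3 = 0 → (no moves)
  s4 = a.0 | 0 → —a→ s5
  s5 = 0 | 0 → (no moves)
  s6 = b.((0 + 0) | (0 + 0)) → —b→ s7
  s7 = (0 + 0) | (0 + 0) → (no moves)
LTS(Q): 7 reachable states
  t0 = 0 | 0 + b.0 + (a.0)\{c} + (c.(0 | 0) + a.0 | b.0) + b.((0 + 0) | (0 + 0)) → —a→ t1, —a→ t2, —b→ t3, —b→ t4, —b→ t5, —c→ t6
  t1 = 0 | b.0 → —b→ t6
  t2 = 0\{c} → (no moves)
  t3 = (0 + 0) | (0 + 0) → (no moves)
  t4 = 0 → (no moves)
  t5 = a.0 | 0 → —a→ t6
  t6 = 0 | 0 → (no moves)
Executing cb from P (initial set {s0}):
  [1] c ⇒ {s5, s6}
  [2] b ⇒ {s7}
  P completes σ.
Executing cb from Q (initial set {t0}):
  [1] c ⇒ {t6}
  [2] b ⇒ no successor for Q

trace-distinct — witness ⟨cb⟩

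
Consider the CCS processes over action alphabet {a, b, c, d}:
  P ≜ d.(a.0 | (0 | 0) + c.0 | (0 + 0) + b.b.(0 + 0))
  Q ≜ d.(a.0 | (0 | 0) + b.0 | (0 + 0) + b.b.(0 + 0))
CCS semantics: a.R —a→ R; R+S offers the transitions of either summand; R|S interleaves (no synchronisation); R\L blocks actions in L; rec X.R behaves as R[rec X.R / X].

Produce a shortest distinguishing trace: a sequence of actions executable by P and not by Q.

LTS(P): 6 reachable states
  s0 = d.(a.0 | (0 | 0) + c.0 | (0 + 0) + b.b.(0 + 0)) has moves —d→ s1
  s1 = a.0 | (0 | 0) + c.0 | (0 + 0) + b.b.(0 + 0) has moves —a→ s2, —b→ s3, —c→ s4
  s2 = 0 | (0 | 0) has moves deadlocked
  s3 = b.(0 + 0) has moves —b→ s5
  s4 = 0 | (0 + 0) has moves deadlocked
  s5 = 0 + 0 has moves deadlocked
LTS(Q): 6 reachable states
  t0 = d.(a.0 | (0 | 0) + b.0 | (0 + 0) + b.b.(0 + 0)) has moves —d→ t1
  t1 = a.0 | (0 | 0) + b.0 | (0 + 0) + b.b.(0 + 0) has moves —a→ t2, —b→ t3, —b→ t4
  t2 = 0 | (0 | 0) has moves deadlocked
  t3 = 0 | (0 + 0) has moves deadlocked
  t4 = b.(0 + 0) has moves —b→ t5
  t5 = 0 + 0 has moves deadlocked
Trace ⟨dc⟩ through P, begin at {s0}:
  step 1 (d): {s1}
  step 2 (c): {s4}
  — P admits the full trace.
Trace ⟨dc⟩ through Q, begin at {t0}:
  step 1 (d): {t1}
  step 2 (c): ∅  — Q cannot continue

dc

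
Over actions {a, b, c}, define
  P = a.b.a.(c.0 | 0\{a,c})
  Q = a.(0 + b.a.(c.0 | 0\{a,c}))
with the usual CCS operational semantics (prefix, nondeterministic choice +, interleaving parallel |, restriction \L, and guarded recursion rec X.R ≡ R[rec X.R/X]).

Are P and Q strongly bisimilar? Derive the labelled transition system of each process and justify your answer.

P ~ Q

Reachable graph of P (5 states):
  m0 = a.b.a.(c.0 | 0\{a,c}) | --a--▸ m1
  m1 = b.a.(c.0 | 0\{a,c}) | --b--▸ m2
  m2 = a.(c.0 | 0\{a,c}) | --a--▸ m3
  m3 = c.0 | 0\{a,c} | --c--▸ m4
  m4 = 0 | 0\{a,c} | ·
Reachable graph of Q (5 states):
  n0 = a.(0 + b.a.(c.0 | 0\{a,c})) | --a--▸ n1
  n1 = 0 + b.a.(c.0 | 0\{a,c}) | --b--▸ n2
  n2 = a.(c.0 | 0\{a,c}) | --a--▸ n3
  n3 = c.0 | 0\{a,c} | --c--▸ n4
  n4 = 0 | 0\{a,c} | ·
Partition-refinement fixed point:
  B0 = {m0, n0}
  B1 = {m1, n1}
  B2 = {m2, n2}
  B3 = {m3, n3}
  B4 = {m4, n4}
m0 ∈ B0, n0 ∈ B0 → same block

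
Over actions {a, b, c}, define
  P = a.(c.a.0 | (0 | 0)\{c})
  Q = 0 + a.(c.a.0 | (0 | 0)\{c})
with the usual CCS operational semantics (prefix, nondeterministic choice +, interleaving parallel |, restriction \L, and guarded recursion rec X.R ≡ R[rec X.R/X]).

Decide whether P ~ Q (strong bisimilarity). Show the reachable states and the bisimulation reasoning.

P ~ Q

Reachable graph of P (4 states):
  s0 = a.(c.a.0 | (0 | 0)\{c}) ⊢ --a--▸ s1
  s1 = c.a.0 | (0 | 0)\{c} ⊢ --c--▸ s2
  s2 = a.0 | (0 | 0)\{c} ⊢ --a--▸ s3
  s3 = 0 | (0 | 0)\{c} ⊢ ·
Reachable graph of Q (4 states):
  t0 = 0 + a.(c.a.0 | (0 | 0)\{c}) ⊢ --a--▸ t1
  t1 = c.a.0 | (0 | 0)\{c} ⊢ --c--▸ t2
  t2 = a.0 | (0 | 0)\{c} ⊢ --a--▸ t3
  t3 = 0 | (0 | 0)\{c} ⊢ ·
Partition-refinement fixed point:
  B0 = {s0, t0}
  B1 = {s1, t1}
  B2 = {s2, t2}
  B3 = {s3, t3}
s0 ∈ B0, t0 ∈ B0 → same block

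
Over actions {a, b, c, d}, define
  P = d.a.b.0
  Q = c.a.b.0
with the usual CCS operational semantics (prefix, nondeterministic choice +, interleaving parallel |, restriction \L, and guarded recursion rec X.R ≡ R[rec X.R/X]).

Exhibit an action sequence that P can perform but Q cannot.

Reachable graph of P (4 states):
  m0 = d.a.b.0 :: —d→ m1
  m1 = a.b.0 :: —a→ m2
  m2 = b.0 :: —b→ m3
  m3 = 0 :: ∅
Reachable graph of Q (4 states):
  n0 = c.a.b.0 :: —c→ n1
  n1 = a.b.0 :: —a→ n2
  n2 = b.0 :: —b→ n3
  n3 = 0 :: ∅
Executing d from P (initial set {m0}):
  step 1 (d): {m1}
  ✓ P
Executing d from Q (initial set {n0}):
  step 1 (d): ∅  — Q cannot continue

d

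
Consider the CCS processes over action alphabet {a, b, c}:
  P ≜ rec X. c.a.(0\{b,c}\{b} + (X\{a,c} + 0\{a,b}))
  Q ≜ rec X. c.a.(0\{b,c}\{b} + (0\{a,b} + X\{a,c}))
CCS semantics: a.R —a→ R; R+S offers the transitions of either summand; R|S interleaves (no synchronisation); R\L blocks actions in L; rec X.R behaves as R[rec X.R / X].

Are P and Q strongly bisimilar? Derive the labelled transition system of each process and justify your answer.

LTS(P): 3 reachable states
  s0 = rec X. c.a.(0\{b,c}\{b} + (X\{a,c} + 0\{a,b})) :: ··c··> s1
  s1 = a.(0\{b,c}\{b} + ((rec X. c.a.(0\{b,c}\{b} + (X\{a,c} + 0\{a,b})))\{a,c} + 0\{a,b})) :: ··a··> s2
  s2 = 0\{b,c}\{b} + ((rec X. c.a.(0\{b,c}\{b} + (X\{a,c} + 0\{a,b})))\{a,c} + 0\{a,b}) :: deadlocked
LTS(Q): 3 reachable states
  t0 = rec X. c.a.(0\{b,c}\{b} + (0\{a,b} + X\{a,c})) :: ··c··> t1
  t1 = a.(0\{b,c}\{b} + (0\{a,b} + (rec X. c.a.(0\{b,c}\{b} + (0\{a,b} + X\{a,c})))\{a,c})) :: ··a··> t2
  t2 = 0\{b,c}\{b} + (0\{a,b} + (rec X. c.a.(0\{b,c}\{b} + (0\{a,b} + X\{a,c})))\{a,c}) :: deadlocked
Bisimilarity quotient blocks:
  B0 = {s0, t0}
  B1 = {s1, t1}
  B2 = {s2, t2}
s0 ∈ B0, t0 ∈ B0 → same block

bisimilar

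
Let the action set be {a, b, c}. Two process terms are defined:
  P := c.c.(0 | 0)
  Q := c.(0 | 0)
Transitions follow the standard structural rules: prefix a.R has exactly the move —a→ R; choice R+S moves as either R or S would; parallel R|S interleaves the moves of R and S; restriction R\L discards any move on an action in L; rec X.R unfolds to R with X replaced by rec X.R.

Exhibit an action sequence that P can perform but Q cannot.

cc

P's transition system — 3 states:
  s0 = c.c.(0 | 0) → -c-> s1
  s1 = c.(0 | 0) → -c-> s2
  s2 = 0 | 0 → (no moves)
Q's transition system — 2 states:
  t0 = c.(0 | 0) → -c-> t1
  t1 = 0 | 0 → (no moves)
Trace ⟨cc⟩ through P, begin at {s0}:
  [1] c ⇒ {s1}
  [2] c ⇒ {s2}
  ✓ P
Trace ⟨cc⟩ through Q, begin at {t0}:
  [1] c ⇒ {t1}
  [2] c ⇒ ∅ (Q stuck)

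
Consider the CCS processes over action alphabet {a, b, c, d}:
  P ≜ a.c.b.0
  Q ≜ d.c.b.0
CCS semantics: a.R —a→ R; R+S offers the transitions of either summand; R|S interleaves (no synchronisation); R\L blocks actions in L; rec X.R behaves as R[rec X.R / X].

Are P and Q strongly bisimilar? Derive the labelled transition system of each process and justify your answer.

LTS(P): 4 reachable states
  u0 = a.c.b.0 ⊢ =a=> u1
  u1 = c.b.0 ⊢ =c=> u2
  u2 = b.0 ⊢ =b=> u3
  u3 = 0 ⊢ stopped
LTS(Q): 4 reachable states
  v0 = d.c.b.0 ⊢ =d=> v1
  v1 = c.b.0 ⊢ =c=> v2
  v2 = b.0 ⊢ =b=> v3
  v3 = 0 ⊢ stopped
Coarsest stable partition (strong bisimilarity classes):
  B0 = {u0}
  B1 = {u1, v1}
  B2 = {u2, v2}
  B3 = {u3, v3}
  B4 = {v0}
u0 ∈ B0, v0 ∈ B4 → different blocks

P ≁ Q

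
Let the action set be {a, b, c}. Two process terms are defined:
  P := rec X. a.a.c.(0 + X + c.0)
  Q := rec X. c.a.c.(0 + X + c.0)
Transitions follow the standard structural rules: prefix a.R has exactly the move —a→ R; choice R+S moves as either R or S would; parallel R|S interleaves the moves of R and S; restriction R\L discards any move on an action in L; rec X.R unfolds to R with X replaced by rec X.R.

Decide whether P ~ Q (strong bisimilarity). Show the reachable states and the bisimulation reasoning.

P ≁ Q

LTS(P): 5 reachable states
  p0 = rec X. a.a.c.(0 + X + c.0) | -a-> p1
  p1 = a.c.(0 + (rec X. a.a.c.(0 + X + c.0)) + c.0) | -a-> p2
  p2 = c.(0 + (rec X. a.a.c.(0 + X + c.0)) + c.0) | -c-> p3
  p3 = 0 + (rec X. a.a.c.(0 + X + c.0)) + c.0 | -a-> p1, -c-> p4
  p4 = 0 | (no moves)
LTS(Q): 5 reachable states
  q0 = rec X. c.a.c.(0 + X + c.0) | -c-> q1
  q1 = a.c.(0 + (rec X. c.a.c.(0 + X + c.0)) + c.0) | -a-> q2
  q2 = c.(0 + (rec X. c.a.c.(0 + X + c.0)) + c.0) | -c-> q3
  q3 = 0 + (rec X. c.a.c.(0 + X + c.0)) + c.0 | -c-> q1, -c-> q4
  q4 = 0 | (no moves)
Partition-refinement fixed point:
  B0 = {p0}
  B1 = {p1}
  B2 = {p2}
  B3 = {p3}
  B4 = {p4, q4}
  B5 = {q0}
  B6 = {q1}
  B7 = {q2}
  B8 = {q3}
p0 ∈ B0, q0 ∈ B5 → different blocks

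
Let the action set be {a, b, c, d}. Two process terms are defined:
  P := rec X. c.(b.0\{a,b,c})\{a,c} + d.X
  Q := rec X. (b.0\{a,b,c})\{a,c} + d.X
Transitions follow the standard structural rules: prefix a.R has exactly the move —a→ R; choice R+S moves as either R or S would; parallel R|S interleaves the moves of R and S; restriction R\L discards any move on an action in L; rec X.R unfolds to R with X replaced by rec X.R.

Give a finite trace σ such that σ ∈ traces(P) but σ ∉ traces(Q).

c

Reachable graph of P (3 states):
  p0 = rec X. c.(b.0\{a,b,c})\{a,c} + d.X → ··c··> p1, ··d··> p0
  p1 = (b.0\{a,b,c})\{a,c} → ··b··> p2
  p2 = 0\{a,b,c}\{a,c} → stopped
Reachable graph of Q (2 states):
  q0 = rec X. (b.0\{a,b,c})\{a,c} + d.X → ··b··> q1, ··d··> q0
  q1 = 0\{a,b,c}\{a,c} → stopped
Trace ⟨c⟩ through P, begin at {p0}:
  step 1 (c): {p1}
  — P admits the full trace.
Trace ⟨c⟩ through Q, begin at {q0}:
  step 1 (c): no successor for Q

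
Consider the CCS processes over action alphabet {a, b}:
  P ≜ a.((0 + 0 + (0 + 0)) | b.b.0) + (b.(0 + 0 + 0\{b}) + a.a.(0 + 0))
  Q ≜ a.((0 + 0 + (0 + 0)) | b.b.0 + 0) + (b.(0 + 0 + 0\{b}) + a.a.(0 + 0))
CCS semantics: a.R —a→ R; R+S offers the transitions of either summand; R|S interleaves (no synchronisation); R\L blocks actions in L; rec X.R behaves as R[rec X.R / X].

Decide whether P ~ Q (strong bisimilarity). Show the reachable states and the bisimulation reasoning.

LTS(P): 7 reachable states
  m0 = a.((0 + 0 + (0 + 0)) | b.b.0) + (b.(0 + 0 + 0\{b}) + a.a.(0 + 0)) | —a→ m1, —a→ m2, —b→ m3
  m1 = (0 + 0 + (0 + 0)) | b.b.0 | —b→ m4
  m2 = a.(0 + 0) | —a→ m5
  m3 = 0 + 0 + 0\{b} | ∅
  m4 = (0 + 0 + (0 + 0)) | b.0 | —b→ m6
  m5 = 0 + 0 | ∅
  m6 = (0 + 0 + (0 + 0)) | 0 | ∅
LTS(Q): 7 reachable states
  n0 = a.((0 + 0 + (0 + 0)) | b.b.0 + 0) + (b.(0 + 0 + 0\{b}) + a.a.(0 + 0)) | —a→ n1, —a→ n2, —b→ n3
  n1 = (0 + 0 + (0 + 0)) | b.b.0 + 0 | —b→ n4
  n2 = a.(0 + 0) | —a→ n5
  n3 = 0 + 0 + 0\{b} | ∅
  n4 = (0 + 0 + (0 + 0)) | b.0 | —b→ n6
  n5 = 0 + 0 | ∅
  n6 = (0 + 0 + (0 + 0)) | 0 | ∅
Bisimilarity quotient blocks:
  B0 = {m0, n0}
  B1 = {m1, n1}
  B2 = {m4, n4}
  B3 = {m3, m5, m6, n3, n5, n6}
  B4 = {m2, n2}
m0 ∈ B0, n0 ∈ B0 → same block

YES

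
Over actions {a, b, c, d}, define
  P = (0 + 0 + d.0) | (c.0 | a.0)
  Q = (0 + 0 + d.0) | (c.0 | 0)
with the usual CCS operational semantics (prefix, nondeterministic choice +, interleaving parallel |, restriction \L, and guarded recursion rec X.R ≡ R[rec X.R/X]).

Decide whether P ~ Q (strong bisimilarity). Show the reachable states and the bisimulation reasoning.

not bisimilar

P's transition system — 8 states:
  u0 = (0 + 0 + d.0) | (c.0 | a.0) has moves --a--▸ u1, --c--▸ u2, --d--▸ u3
  u1 = (0 + 0 + d.0) | (c.0 | 0) has moves --c--▸ u4, --d--▸ u5
  u2 = (0 + 0 + d.0) | (0 | a.0) has moves --a--▸ u4, --d--▸ u6
  u3 = 0 | (c.0 | a.0) has moves --a--▸ u5, --c--▸ u6
  u4 = (0 + 0 + d.0) | (0 | 0) has moves --d--▸ u7
  u5 = 0 | (c.0 | 0) has moves --c--▸ u7
  u6 = 0 | (0 | a.0) has moves --a--▸ u7
  u7 = 0 | (0 | 0) has moves stopped
Q's transition system — 4 states:
  v0 = (0 + 0 + d.0) | (c.0 | 0) has moves --c--▸ v1, --d--▸ v2
  v1 = (0 + 0 + d.0) | (0 | 0) has moves --d--▸ v3
  v2 = 0 | (c.0 | 0) has moves --c--▸ v3
  v3 = 0 | (0 | 0) has moves stopped
Bisimilarity quotient blocks:
  B0 = {u0}
  B1 = {u1, v0}
  B2 = {u5, v2}
  B3 = {u7, v3}
  B4 = {u4, v1}
  B5 = {u3}
  B6 = {u6}
  B7 = {u2}
u0 ∈ B0, v0 ∈ B1 → different blocks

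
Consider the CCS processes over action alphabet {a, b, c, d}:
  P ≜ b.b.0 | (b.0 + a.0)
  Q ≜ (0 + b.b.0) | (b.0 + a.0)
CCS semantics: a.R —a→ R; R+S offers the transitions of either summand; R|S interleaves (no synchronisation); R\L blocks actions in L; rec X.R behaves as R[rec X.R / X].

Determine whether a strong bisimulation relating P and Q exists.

Reachable graph of P (6 states):
  s0 = b.b.0 | (b.0 + a.0) has moves --a--▸ s1, --b--▸ s1, --b--▸ s2
  s1 = b.b.0 | 0 has moves --b--▸ s3
  s2 = b.0 | (b.0 + a.0) has moves --a--▸ s3, --b--▸ s3, --b--▸ s4
  s3 = b.0 | 0 has moves --b--▸ s5
  s4 = 0 | (b.0 + a.0) has moves --a--▸ s5, --b--▸ s5
  s5 = 0 | 0 has moves ·
Reachable graph of Q (6 states):
  t0 = (0 + b.b.0) | (b.0 + a.0) has moves --a--▸ t1, --b--▸ t1, --b--▸ t2
  t1 = (0 + b.b.0) | 0 has moves --b--▸ t3
  t2 = b.0 | (b.0 + a.0) has moves --a--▸ t3, --b--▸ t3, --b--▸ t4
  t3 = b.0 | 0 has moves --b--▸ t5
  t4 = 0 | (b.0 + a.0) has moves --a--▸ t5, --b--▸ t5
  t5 = 0 | 0 has moves ·
Coarsest stable partition (strong bisimilarity classes):
  B0 = {s0, t0}
  B1 = {s1, t1}
  B2 = {s3, t3}
  B3 = {s5, t5}
  B4 = {s2, t2}
  B5 = {s4, t4}
s0 ∈ B0, t0 ∈ B0 → same block

P ~ Q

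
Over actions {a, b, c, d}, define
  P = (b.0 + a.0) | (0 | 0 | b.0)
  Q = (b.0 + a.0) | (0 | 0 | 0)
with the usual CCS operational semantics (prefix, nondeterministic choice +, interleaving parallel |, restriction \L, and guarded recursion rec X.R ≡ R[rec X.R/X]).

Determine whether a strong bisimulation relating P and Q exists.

not bisimilar

LTS(P): 4 reachable states
  s0 = (b.0 + a.0) | (0 | 0 | b.0) :: —a→ s1, —b→ s1, —b→ s2
  s1 = 0 | (0 | 0 | b.0) :: —b→ s3
  s2 = (b.0 + a.0) | (0 | 0 | 0) :: —a→ s3, —b→ s3
  s3 = 0 | (0 | 0 | 0) :: ·
LTS(Q): 2 reachable states
  t0 = (b.0 + a.0) | (0 | 0 | 0) :: —a→ t1, —b→ t1
  t1 = 0 | (0 | 0 | 0) :: ·
Coarsest stable partition (strong bisimilarity classes):
  B0 = {s0}
  B1 = {s1}
  B2 = {s3, t1}
  B3 = {s2, t0}
s0 ∈ B0, t0 ∈ B3 → different blocks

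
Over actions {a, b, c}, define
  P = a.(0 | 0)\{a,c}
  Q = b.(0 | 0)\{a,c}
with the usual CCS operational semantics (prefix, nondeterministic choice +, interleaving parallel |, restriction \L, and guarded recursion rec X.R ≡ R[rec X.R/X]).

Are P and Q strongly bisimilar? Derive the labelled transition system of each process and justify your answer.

P's transition system — 2 states:
  p0 = a.(0 | 0)\{a,c} :: =a=> p1
  p1 = (0 | 0)\{a,c} :: (no moves)
Q's transition system — 2 states:
  q0 = b.(0 | 0)\{a,c} :: =b=> q1
  q1 = (0 | 0)\{a,c} :: (no moves)
Coarsest stable partition (strong bisimilarity classes):
  B0 = {p0}
  B1 = {p1, q1}
  B2 = {q0}
p0 ∈ B0, q0 ∈ B2 → different blocks

not bisimilar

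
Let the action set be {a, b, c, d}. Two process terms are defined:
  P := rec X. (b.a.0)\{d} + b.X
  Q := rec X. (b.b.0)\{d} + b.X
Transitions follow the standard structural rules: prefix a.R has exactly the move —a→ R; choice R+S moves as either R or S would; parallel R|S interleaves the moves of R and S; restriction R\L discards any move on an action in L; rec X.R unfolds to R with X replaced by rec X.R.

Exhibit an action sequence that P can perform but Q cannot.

LTS(P): 3 reachable states
  s0 = rec X. (b.a.0)\{d} + b.X has moves =b=> s0, =b=> s1
  s1 = (a.0)\{d} has moves =a=> s2
  s2 = 0\{d} has moves deadlocked
LTS(Q): 3 reachable states
  t0 = rec X. (b.b.0)\{d} + b.X has moves =b=> t0, =b=> t1
  t1 = (b.0)\{d} has moves =b=> t2
  t2 = 0\{d} has moves deadlocked
Trace ⟨ba⟩ through P, begin at {s0}:
  [1] b ⇒ {s0, s1}
  [2] a ⇒ {s2}
  — P admits the full trace.
Trace ⟨ba⟩ through Q, begin at {t0}:
  [1] b ⇒ {t0, t1}
  [2] a ⇒ ∅  — Q cannot continue

ba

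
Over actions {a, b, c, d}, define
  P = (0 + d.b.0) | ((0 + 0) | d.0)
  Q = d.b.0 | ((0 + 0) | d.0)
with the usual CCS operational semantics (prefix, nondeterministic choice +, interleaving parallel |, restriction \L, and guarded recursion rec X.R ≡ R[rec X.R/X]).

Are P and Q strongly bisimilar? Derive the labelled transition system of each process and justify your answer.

Reachable graph of P (6 states):
  s0 = (0 + d.b.0) | ((0 + 0) | d.0) has moves —d→ s1, —d→ s2
  s1 = (0 + d.b.0) | ((0 + 0) | 0) has moves —d→ s3
  s2 = b.0 | ((0 + 0) | d.0) has moves —b→ s4, —d→ s3
  s3 = b.0 | ((0 + 0) | 0) has moves —b→ s5
  s4 = 0 | ((0 + 0) | d.0) has moves —d→ s5
  s5 = 0 | ((0 + 0) | 0) has moves ·
Reachable graph of Q (6 states):
  t0 = d.b.0 | ((0 + 0) | d.0) has moves —d→ t1, —d→ t2
  t1 = b.0 | ((0 + 0) | d.0) has moves —b→ t3, —d→ t4
  t2 = d.b.0 | ((0 + 0) | 0) has moves —d→ t4
  t3 = 0 | ((0 + 0) | d.0) has moves —d→ t5
  t4 = b.0 | ((0 + 0) | 0) has moves —b→ t5
  t5 = 0 | ((0 + 0) | 0) has moves ·
Bisimilarity quotient blocks:
  B0 = {s0, t0}
  B1 = {s1, t2}
  B2 = {s3, t4}
  B3 = {s5, t5}
  B4 = {s2, t1}
  B5 = {s4, t3}
s0 ∈ B0, t0 ∈ B0 → same block

YES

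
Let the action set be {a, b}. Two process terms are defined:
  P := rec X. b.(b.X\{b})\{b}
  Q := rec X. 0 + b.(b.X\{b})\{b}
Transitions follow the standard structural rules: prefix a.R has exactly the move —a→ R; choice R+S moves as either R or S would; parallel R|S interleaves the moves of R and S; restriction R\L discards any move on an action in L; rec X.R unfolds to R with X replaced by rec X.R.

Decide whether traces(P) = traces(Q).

trace-equivalent

LTS(P): 2 reachable states
  m0 = rec X. b.(b.X\{b})\{b} | ··b··> m1
  m1 = (b.(rec X. b.(b.X\{b})\{b})\{b})\{b} | deadlocked
LTS(Q): 2 reachable states
  n0 = rec X. 0 + b.(b.X\{b})\{b} | ··b··> n1
  n1 = (b.(rec X. 0 + b.(b.X\{b})\{b})\{b})\{b} | deadlocked
Coarsest stable partition (strong bisimilarity classes):
  B0 = {m0, n0}
  B1 = {m1, n1}
m0 ∈ B0, n0 ∈ B0 → same block
Bisimilar ⇒ trace-equivalent.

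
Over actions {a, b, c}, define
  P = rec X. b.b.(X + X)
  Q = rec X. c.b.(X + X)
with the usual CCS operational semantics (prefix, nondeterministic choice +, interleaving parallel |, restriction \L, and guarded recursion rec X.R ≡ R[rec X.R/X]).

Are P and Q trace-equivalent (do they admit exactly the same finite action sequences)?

trace-distinct — witness ⟨b⟩

Reachable graph of P (3 states):
  p0 = rec X. b.b.(X + X) → --b--▸ p1
  p1 = b.((rec X. b.b.(X + X)) + (rec X. b.b.(X + X))) → --b--▸ p2
  p2 = (rec X. b.b.(X + X)) + (rec X. b.b.(X + X)) → --b--▸ p1
Reachable graph of Q (3 states):
  q0 = rec X. c.b.(X + X) → --c--▸ q1
  q1 = b.((rec X. c.b.(X + X)) + (rec X. c.b.(X + X))) → --b--▸ q2
  q2 = (rec X. c.b.(X + X)) + (rec X. c.b.(X + X)) → --c--▸ q1
Executing b from P (initial set {p0}):
  step 1 (b): {p1}
  ✓ P
Executing b from Q (initial set {q0}):
  step 1 (b): no successor for Q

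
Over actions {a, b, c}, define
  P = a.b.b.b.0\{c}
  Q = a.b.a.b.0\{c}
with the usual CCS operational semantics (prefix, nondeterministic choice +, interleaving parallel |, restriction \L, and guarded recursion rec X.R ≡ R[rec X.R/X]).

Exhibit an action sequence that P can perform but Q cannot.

abb

LTS(P): 5 reachable states
  m0 = a.b.b.b.0\{c} → —a→ m1
  m1 = b.b.b.0\{c} → —b→ m2
  m2 = b.b.0\{c} → —b→ m3
  m3 = b.0\{c} → —b→ m4
  m4 = 0\{c} → deadlocked
LTS(Q): 5 reachable states
  n0 = a.b.a.b.0\{c} → —a→ n1
  n1 = b.a.b.0\{c} → —b→ n2
  n2 = a.b.0\{c} → —a→ n3
  n3 = b.0\{c} → —b→ n4
  n4 = 0\{c} → deadlocked
Run σ = ⟨abb⟩ on P: start {m0}
  after a @ step 1: {m1}
  after b @ step 2: {m2}
  after b @ step 3: {m3}
  — P admits the full trace.
Run σ = ⟨abb⟩ on Q: start {n0}
  after a @ step 1: {n1}
  after b @ step 2: {n2}
  after b @ step 3: ∅ (Q stuck)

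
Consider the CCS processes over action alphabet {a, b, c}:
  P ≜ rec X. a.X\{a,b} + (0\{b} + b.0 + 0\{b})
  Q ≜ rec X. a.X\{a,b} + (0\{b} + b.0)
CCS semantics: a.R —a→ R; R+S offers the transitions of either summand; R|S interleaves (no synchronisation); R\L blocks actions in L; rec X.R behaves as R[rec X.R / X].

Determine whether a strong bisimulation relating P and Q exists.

YES

Reachable graph of P (3 states):
  p0 = rec X. a.X\{a,b} + (0\{b} + b.0 + 0\{b}) :: --a--▸ p1, --b--▸ p2
  p1 = (rec X. a.X\{a,b} + (0\{b} + b.0 + 0\{b}))\{a,b} :: (no moves)
  p2 = 0 :: (no moves)
Reachable graph of Q (3 states):
  q0 = rec X. a.X\{a,b} + (0\{b} + b.0) :: --a--▸ q1, --b--▸ q2
  q1 = (rec X. a.X\{a,b} + (0\{b} + b.0))\{a,b} :: (no moves)
  q2 = 0 :: (no moves)
Bisimilarity quotient blocks:
  B0 = {p0, q0}
  B1 = {p1, p2, q1, q2}
p0 ∈ B0, q0 ∈ B0 → same block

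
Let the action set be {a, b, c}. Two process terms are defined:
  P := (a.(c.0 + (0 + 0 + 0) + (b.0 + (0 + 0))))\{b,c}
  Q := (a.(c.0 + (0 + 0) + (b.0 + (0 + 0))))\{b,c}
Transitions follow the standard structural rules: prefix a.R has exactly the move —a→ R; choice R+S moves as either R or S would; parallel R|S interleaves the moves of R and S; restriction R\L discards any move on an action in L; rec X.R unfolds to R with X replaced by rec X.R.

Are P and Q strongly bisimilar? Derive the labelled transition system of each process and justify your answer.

P ~ Q

Reachable graph of P (2 states):
  m0 = (a.(c.0 + (0 + 0 + 0) + (b.0 + (0 + 0))))\{b,c} → ··a··> m1
  m1 = (c.0 + (0 + 0 + 0) + (b.0 + (0 + 0)))\{b,c} → stopped
Reachable graph of Q (2 states):
  n0 = (a.(c.0 + (0 + 0) + (b.0 + (0 + 0))))\{b,c} → ··a··> n1
  n1 = (c.0 + (0 + 0) + (b.0 + (0 + 0)))\{b,c} → stopped
Bisimilarity quotient blocks:
  B0 = {m0, n0}
  B1 = {m1, n1}
m0 ∈ B0, n0 ∈ B0 → same block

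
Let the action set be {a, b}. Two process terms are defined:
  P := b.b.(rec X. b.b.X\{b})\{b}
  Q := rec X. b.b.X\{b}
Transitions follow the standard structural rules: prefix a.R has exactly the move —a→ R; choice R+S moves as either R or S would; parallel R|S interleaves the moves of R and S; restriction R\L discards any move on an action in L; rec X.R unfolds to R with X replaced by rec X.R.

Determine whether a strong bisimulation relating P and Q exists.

P ~ Q

LTS(P): 3 reachable states
  s0 = b.b.(rec X. b.b.X\{b})\{b} | ··b··> s1
  s1 = b.(rec X. b.b.X\{b})\{b} | ··b··> s2
  s2 = (rec X. b.b.X\{b})\{b} | deadlocked
LTS(Q): 3 reachable states
  t0 = rec X. b.b.X\{b} | ··b··> t1
  t1 = b.(rec X. b.b.X\{b})\{b} | ··b··> t2
  t2 = (rec X. b.b.X\{b})\{b} | deadlocked
Coarsest stable partition (strong bisimilarity classes):
  B0 = {s0, t0}
  B1 = {s1, t1}
  B2 = {s2, t2}
s0 ∈ B0, t0 ∈ B0 → same block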